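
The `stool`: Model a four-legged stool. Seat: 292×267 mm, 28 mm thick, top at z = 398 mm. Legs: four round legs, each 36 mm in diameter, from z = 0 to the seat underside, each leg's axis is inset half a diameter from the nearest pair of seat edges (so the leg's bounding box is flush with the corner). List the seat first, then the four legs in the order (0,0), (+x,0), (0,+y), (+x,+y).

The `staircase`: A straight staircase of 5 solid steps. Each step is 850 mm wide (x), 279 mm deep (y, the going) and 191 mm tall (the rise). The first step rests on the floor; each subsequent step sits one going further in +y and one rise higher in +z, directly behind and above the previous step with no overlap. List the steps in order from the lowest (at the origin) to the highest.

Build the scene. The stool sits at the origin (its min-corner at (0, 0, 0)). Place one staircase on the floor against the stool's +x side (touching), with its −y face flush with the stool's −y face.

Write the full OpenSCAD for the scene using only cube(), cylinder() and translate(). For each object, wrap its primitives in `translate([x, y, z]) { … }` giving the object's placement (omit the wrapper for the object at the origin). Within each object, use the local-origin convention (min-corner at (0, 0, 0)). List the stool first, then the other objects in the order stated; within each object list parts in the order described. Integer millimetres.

translate([0, 0, 370]) cube([292, 267, 28]);
translate([18, 18, 0]) cylinder(h = 370, r = 18);
translate([274, 18, 0]) cylinder(h = 370, r = 18);
translate([18, 249, 0]) cylinder(h = 370, r = 18);
translate([274, 249, 0]) cylinder(h = 370, r = 18);
translate([292, 0, 0]) {
  cube([850, 279, 191]);
  translate([0, 279, 191]) cube([850, 279, 191]);
  translate([0, 558, 382]) cube([850, 279, 191]);
  translate([0, 837, 573]) cube([850, 279, 191]);
  translate([0, 1116, 764]) cube([850, 279, 191]);
}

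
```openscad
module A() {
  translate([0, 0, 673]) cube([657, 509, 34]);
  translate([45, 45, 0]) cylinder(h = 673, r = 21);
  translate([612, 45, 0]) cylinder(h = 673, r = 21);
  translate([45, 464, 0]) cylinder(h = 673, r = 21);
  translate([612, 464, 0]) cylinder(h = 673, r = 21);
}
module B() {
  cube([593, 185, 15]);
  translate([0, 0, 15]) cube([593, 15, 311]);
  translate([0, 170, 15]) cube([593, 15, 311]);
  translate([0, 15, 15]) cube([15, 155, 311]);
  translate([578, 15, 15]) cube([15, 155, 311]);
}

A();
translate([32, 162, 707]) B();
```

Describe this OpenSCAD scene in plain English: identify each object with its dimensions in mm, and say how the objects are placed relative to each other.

A is a rectangular dining table. The top is 657×509×34 mm with its upper surface at z = 707 mm. It stands on four round legs of 42 mm diameter, each leg's bounding box inset 24 mm from the nearest pair of top edges, running from the floor to the underside of the top.

B is an open storage box with external size 593×185×326 mm and wall thickness 15 mm (the base is also 15 mm thick). The base covers the whole footprint; the four walls stand on the base, with the y-facing walls full-width and the x-facing walls fitting between their inner faces.

The open box is on top of the table, centred.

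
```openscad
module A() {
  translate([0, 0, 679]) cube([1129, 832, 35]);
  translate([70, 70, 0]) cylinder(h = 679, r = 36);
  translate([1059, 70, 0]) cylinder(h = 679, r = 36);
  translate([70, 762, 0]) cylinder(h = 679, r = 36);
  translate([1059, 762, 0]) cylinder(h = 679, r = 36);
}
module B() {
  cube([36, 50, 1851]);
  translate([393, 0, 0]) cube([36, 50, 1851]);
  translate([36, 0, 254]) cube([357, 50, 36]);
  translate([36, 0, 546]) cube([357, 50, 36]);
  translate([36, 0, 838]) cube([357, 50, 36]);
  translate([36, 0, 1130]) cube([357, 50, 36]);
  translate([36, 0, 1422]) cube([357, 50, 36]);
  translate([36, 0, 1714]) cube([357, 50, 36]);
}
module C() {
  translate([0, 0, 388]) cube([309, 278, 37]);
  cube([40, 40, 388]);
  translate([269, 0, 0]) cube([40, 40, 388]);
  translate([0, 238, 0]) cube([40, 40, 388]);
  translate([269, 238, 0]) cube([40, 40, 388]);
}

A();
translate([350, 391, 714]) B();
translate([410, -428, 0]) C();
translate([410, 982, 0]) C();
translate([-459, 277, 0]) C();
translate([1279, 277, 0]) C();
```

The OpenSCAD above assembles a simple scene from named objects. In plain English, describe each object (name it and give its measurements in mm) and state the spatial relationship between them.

A is a rectangular dining table. The top is 1129×832×35 mm with its upper surface at z = 714 mm. It stands on four round legs of 72 mm diameter, each leg's bounding box inset 34 mm from the nearest pair of top edges, running from the floor to the underside of the top.

B is a straight ladder. Two 36×50 mm vertical rails, 1851 mm tall, stand 429 mm apart (outside-to-outside) with their front faces coplanar on the −y side. 6 rungs, each 50 mm deep and 36 mm tall, span between the inner faces of the rails, front faces flush with the rails. The lowest rung's underside is at z = 254 mm and rungs are spaced 292 mm apart (underside to underside).

C is a simple wooden stool: a rectangular seat 309 mm (x) by 278 mm (y), 37 mm thick, top face at z = 425 mm, on four square legs, each 40×40 mm in cross-section. The legs rest on z = 0, each flush with a corner of the seat.

The ladder is on top of the table, centred. Four stools sit around the table at the −y, +y, −x, +x sides.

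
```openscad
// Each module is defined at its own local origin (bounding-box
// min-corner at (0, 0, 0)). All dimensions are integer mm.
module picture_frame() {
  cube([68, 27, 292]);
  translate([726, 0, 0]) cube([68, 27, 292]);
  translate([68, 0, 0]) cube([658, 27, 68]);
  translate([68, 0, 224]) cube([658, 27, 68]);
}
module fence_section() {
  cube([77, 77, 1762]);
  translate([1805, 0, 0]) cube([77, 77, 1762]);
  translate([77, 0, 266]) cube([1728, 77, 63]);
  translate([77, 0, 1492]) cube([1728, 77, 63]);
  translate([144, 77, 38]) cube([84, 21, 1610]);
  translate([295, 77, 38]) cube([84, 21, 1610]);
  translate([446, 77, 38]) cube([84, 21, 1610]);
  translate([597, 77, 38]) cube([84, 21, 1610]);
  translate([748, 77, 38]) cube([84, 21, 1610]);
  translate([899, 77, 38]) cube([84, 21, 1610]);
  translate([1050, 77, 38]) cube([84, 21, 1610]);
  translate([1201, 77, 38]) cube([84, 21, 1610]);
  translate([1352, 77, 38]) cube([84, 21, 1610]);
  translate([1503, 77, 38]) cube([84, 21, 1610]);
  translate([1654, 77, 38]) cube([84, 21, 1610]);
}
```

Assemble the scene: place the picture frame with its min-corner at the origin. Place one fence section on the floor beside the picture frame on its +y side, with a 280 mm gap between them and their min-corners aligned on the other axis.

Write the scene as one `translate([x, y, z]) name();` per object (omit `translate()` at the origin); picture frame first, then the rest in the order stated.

picture_frame();
translate([0, 307, 0]) fence_section();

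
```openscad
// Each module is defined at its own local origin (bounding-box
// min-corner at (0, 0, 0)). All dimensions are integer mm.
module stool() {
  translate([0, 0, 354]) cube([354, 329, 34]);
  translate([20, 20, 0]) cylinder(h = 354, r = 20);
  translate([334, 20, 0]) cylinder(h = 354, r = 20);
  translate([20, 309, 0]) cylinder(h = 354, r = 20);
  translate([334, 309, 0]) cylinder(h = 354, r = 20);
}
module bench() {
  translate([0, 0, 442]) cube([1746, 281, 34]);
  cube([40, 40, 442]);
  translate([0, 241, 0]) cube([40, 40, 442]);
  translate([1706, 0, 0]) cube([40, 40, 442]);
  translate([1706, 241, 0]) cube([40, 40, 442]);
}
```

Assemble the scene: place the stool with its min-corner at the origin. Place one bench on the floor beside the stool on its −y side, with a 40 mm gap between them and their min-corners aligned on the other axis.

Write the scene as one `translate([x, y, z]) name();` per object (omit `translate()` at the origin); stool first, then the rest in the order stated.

stool();
translate([0, -321, 0]) bench();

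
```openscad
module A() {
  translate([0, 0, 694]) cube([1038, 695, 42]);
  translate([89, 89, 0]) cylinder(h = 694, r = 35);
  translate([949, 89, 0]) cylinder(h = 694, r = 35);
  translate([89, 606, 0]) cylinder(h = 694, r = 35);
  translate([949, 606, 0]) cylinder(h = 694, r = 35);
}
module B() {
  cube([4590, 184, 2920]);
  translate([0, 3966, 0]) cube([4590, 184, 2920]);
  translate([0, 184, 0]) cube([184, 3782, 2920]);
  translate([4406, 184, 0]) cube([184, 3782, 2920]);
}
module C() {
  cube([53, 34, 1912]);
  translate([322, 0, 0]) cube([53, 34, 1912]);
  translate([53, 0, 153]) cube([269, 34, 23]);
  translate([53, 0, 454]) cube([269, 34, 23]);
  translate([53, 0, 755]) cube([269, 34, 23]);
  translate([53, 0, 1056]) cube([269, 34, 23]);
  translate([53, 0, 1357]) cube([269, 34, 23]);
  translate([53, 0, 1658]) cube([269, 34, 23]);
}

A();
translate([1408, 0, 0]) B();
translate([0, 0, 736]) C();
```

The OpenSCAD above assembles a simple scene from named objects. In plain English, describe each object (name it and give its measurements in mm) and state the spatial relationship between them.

A is a table with a 1038×695 mm rectangular top, 42 mm thick, top surface at z = 736 mm, supported by four round legs of 70 mm diameter, each leg's bounding box inset 54 mm from the nearest pair of top edges, running from the floor.

B is the wall frame of a small rectangular building: four walls, each 2920 mm tall and 184 mm thick, enclosing a footprint 4590 mm (x) by 4150 mm (y) outside-to-outside, with no floor or roof. The front and back walls (the −y and +y sides) span the full width; the two side walls fit between them.

C is a wooden ladder with two side rails of 53×34 mm section and 1912 mm height, set 375 mm apart overall. Between them run 6 rectangular rungs (34 mm deep, 23 mm thick), front faces flush with the rails' −y face. The bottom of the first rung is 153 mm above the floor and each subsequent rung is 301 mm higher than the one below.

The house frame is on the floor beside the table on its +x side. The ladder is on top of the table.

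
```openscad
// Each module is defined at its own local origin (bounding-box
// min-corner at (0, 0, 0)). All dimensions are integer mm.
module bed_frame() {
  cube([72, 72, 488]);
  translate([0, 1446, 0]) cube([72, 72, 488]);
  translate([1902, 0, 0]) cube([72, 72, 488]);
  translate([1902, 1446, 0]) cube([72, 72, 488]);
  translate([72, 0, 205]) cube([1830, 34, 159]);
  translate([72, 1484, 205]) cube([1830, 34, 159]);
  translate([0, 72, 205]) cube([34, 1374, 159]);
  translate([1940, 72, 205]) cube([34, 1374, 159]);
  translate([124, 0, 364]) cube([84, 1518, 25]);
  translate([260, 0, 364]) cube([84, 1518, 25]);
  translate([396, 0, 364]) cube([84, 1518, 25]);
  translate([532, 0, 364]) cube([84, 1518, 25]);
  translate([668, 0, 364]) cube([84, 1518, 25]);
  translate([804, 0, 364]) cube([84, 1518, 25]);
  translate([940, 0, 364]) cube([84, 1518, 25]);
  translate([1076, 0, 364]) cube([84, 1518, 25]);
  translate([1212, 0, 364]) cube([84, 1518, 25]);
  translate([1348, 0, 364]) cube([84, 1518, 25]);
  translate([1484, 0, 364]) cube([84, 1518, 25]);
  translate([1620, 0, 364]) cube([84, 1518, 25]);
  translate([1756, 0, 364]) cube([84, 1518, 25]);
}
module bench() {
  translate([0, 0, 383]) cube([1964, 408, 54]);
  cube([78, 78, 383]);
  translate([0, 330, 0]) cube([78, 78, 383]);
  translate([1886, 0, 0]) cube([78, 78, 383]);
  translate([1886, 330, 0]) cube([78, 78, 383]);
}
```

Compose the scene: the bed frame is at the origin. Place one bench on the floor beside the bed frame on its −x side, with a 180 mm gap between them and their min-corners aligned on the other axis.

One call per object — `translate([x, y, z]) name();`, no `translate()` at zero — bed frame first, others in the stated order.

bed_frame();
translate([-2144, 0, 0]) bench();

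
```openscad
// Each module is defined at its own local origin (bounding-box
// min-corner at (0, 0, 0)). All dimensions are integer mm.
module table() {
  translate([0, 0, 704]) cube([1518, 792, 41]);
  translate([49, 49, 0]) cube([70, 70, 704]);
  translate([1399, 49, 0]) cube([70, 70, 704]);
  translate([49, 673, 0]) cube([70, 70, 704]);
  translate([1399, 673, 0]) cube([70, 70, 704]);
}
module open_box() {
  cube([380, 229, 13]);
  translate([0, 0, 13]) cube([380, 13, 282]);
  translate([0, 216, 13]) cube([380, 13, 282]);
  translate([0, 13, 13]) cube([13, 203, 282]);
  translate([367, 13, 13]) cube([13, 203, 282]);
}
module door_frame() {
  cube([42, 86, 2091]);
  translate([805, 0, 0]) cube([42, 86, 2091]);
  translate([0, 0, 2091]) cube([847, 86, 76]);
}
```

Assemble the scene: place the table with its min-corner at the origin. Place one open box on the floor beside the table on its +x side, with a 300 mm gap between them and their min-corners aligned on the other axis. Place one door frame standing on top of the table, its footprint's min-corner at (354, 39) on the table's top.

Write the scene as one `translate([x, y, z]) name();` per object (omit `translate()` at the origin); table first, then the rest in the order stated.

table();
translate([1818, 0, 0]) open_box();
translate([354, 39, 745]) door_frame();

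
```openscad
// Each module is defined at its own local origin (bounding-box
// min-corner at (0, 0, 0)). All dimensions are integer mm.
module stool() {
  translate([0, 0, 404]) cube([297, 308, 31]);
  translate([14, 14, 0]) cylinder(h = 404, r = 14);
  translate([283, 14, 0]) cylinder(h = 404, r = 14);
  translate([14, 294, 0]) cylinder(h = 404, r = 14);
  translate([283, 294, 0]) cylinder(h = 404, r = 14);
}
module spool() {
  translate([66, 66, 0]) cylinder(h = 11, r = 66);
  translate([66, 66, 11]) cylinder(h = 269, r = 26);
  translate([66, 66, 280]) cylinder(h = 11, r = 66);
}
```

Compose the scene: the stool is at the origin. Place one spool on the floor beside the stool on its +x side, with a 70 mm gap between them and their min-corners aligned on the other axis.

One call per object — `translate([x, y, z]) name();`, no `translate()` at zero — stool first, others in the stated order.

stool();
translate([367, 0, 0]) spool();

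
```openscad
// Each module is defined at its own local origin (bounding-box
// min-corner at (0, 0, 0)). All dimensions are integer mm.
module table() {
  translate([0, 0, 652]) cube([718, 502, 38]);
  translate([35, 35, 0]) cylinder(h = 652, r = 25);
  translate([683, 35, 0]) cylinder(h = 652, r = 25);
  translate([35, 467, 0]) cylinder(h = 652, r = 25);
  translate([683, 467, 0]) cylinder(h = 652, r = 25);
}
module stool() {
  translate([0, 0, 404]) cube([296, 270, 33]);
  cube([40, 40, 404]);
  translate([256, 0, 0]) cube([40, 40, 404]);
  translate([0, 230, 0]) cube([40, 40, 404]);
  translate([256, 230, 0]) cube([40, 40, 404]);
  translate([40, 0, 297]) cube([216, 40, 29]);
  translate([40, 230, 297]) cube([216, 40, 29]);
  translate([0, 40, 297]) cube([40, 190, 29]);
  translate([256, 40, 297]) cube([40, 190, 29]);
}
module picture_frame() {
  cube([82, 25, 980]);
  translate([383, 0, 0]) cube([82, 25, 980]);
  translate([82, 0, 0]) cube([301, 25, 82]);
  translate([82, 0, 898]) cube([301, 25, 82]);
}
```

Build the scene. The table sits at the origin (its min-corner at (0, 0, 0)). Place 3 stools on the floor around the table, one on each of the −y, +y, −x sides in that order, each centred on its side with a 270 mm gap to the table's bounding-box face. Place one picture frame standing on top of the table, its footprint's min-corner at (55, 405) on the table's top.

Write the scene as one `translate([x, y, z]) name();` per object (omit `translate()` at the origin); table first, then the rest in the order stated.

table();
translate([211, -540, 0]) stool();
translate([211, 772, 0]) stool();
translate([-566, 116, 0]) stool();
translate([55, 405, 690]) picture_frame();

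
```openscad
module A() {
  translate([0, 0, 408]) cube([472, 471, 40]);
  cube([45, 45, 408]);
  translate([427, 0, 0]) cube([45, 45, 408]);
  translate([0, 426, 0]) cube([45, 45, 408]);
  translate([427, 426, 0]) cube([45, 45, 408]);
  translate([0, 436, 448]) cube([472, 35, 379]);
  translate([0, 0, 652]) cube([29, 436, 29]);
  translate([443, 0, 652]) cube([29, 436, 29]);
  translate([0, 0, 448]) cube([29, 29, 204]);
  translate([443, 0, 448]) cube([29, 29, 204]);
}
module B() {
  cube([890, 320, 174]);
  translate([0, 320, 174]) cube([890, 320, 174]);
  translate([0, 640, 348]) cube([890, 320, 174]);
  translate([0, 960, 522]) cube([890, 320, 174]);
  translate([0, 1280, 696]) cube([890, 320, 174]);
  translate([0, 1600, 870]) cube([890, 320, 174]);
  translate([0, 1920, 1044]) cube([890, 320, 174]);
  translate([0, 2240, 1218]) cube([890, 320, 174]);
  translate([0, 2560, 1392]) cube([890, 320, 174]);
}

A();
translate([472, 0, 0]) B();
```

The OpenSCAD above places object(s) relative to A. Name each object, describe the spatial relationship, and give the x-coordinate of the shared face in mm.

A is a chair. B is a staircase. The staircase is against the chair's +x side, with their −y faces flush. The x-coordinate of the shared face is 472 mm.

The chair's +x face and the staircase's −x face are both at x = 472 mm.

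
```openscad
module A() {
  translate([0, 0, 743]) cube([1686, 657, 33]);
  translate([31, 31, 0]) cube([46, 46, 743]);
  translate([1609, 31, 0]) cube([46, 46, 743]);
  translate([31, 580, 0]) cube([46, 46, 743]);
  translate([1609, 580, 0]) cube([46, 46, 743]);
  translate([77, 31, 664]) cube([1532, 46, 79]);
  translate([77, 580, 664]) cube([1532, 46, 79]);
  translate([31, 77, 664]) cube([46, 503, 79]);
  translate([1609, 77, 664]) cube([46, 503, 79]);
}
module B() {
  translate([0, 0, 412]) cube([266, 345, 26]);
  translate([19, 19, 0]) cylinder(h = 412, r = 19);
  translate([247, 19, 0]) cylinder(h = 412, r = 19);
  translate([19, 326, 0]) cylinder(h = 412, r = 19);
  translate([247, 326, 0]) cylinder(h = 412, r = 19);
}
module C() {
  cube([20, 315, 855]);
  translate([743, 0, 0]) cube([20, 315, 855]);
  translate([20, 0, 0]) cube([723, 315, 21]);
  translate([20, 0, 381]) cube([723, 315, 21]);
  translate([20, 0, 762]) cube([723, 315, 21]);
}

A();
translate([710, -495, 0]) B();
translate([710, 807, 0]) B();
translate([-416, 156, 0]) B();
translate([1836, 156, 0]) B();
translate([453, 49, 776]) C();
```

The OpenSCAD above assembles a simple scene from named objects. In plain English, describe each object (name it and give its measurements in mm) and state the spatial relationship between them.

A is a table: top 1686 mm (x) × 657 mm (y), 33 mm thick, upper face at z = 776 mm, on four 46×46 mm square legs, each inset 31 mm from the nearest pair of top edges, running from z = 0 to the bottom of the top. Four apron rails, 46 mm thick and 79 mm tall, run between adjacent legs with their top edges flush with the underside of the top and their outer faces flush with the legs' outer faces.

B is a four-legged stool. The seat is a 266×345×26 mm slab whose top surface is at z = 438 mm; four round legs, each 38 mm in diameter, run from the floor (z = 0) to the underside of the seat, each leg's axis is inset half a diameter from the nearest pair of seat edges (so the leg's bounding box is flush with the corner).

C is an open bookshelf. Two side panels, each 20 mm thick, 315 mm deep and 855 mm tall, stand 763 mm apart (outside-to-outside). Between them sit 3 shelves, each 21 mm thick and 315 mm deep, spanning the full gap between the sides. The bottom shelf rests on the floor (its underside at z = 0) and the clear gap between one shelf's top and the next shelf's underside is 360 mm.

Four stools sit around the table at the −y, +y, −x, +x sides. The bookshelf is on top of the table.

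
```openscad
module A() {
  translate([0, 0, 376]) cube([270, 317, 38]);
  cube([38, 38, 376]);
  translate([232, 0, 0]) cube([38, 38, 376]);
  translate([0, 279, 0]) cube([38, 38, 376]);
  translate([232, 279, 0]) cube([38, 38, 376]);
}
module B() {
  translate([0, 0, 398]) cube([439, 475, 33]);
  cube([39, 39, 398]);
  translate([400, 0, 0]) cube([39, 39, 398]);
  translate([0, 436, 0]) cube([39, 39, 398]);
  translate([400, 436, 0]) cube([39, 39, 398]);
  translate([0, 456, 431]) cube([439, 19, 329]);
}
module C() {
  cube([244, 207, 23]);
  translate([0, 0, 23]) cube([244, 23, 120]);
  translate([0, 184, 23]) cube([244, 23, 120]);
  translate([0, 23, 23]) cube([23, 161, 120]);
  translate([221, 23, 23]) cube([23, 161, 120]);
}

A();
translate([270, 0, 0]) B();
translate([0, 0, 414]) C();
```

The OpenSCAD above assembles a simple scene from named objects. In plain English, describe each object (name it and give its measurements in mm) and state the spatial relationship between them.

A is a simple wooden stool: a rectangular seat 270 mm (x) by 317 mm (y), 38 mm thick, top face at z = 414 mm, on four square legs, each 38×38 mm in cross-section. The legs rest on z = 0, each flush with a corner of the seat.

B is a chair. The seat is a 439×475×33 mm slab with its top at z = 431 mm, on four 39×39 mm corner legs (flush with the seat edges, standing on z = 0). A flat backrest 19 mm thick, 329 mm tall, spans the full seat width and rises from the seat top along its +y edge, rear face flush with the rear of the seat.

C is an open-topped rectangular box: outside dimensions 244×207×143 mm, with a uniform wall and base thickness of 23 mm. The base is a full 244×207 slab on the floor; four walls sit on top of the base. The front and back walls (the −y and +y sides) span the full width; the two side walls fit between them.

The chair is against the stool's +x side, with their −y faces flush. The open box is on top of the stool.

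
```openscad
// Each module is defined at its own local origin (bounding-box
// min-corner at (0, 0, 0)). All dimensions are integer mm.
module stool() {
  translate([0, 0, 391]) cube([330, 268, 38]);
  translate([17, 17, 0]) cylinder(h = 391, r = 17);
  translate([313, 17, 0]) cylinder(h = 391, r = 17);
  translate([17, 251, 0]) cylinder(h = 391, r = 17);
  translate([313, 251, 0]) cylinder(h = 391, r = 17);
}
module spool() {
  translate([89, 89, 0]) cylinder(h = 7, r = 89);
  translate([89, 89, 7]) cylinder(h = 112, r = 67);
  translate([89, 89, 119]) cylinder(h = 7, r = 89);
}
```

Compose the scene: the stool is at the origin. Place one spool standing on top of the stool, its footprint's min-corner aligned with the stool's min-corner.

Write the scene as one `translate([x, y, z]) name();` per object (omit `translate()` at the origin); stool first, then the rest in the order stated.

stool();
translate([0, 0, 429]) spool();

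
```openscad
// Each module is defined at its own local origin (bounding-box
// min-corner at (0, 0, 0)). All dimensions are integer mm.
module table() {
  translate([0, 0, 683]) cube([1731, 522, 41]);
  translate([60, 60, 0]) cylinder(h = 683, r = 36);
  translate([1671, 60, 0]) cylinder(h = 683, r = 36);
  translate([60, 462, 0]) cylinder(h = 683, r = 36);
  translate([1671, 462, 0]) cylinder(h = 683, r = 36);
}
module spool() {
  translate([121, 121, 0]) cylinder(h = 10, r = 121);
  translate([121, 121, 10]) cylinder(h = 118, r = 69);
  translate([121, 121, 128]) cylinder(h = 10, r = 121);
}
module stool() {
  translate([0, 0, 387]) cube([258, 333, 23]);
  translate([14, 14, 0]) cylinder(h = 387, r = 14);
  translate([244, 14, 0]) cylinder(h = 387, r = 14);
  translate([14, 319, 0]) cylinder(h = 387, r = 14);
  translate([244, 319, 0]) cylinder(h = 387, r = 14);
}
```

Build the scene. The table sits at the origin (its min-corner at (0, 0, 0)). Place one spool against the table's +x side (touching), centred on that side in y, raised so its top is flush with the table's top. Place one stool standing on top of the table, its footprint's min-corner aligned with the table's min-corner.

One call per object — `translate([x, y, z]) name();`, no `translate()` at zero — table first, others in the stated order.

table();
translate([1731, 140, 586]) spool();
translate([0, 0, 724]) stool();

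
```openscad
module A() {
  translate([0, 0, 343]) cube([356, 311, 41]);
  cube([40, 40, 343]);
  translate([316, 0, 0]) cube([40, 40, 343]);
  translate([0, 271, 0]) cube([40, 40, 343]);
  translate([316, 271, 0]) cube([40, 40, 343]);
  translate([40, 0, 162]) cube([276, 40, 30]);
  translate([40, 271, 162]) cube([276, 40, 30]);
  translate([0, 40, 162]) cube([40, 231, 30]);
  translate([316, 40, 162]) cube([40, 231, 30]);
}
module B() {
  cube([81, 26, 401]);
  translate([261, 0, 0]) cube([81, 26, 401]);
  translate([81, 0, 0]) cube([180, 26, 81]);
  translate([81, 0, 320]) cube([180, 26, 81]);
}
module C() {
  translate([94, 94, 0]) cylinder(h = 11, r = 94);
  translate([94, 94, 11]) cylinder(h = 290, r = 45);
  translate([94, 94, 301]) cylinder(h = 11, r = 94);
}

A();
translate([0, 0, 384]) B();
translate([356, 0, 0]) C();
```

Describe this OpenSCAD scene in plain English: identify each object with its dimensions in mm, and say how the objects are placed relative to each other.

A is a simple wooden stool: a rectangular seat 356 mm (x) by 311 mm (y), 41 mm thick, top face at z = 384 mm, on four square legs, each 40×40 mm in cross-section. The legs rest on z = 0, each flush with a corner of the seat. Four stretchers, 40 mm wide and 30 mm tall, connect adjacent legs with their undersides at z = 162 mm, each running between the inner faces of the legs it joins and aligned with the legs' outer faces on the other axis.

B is a picture frame with a 180×239 mm rectangular opening (x by z) and a uniform 81 mm border on every side. Frame depth is 26 mm along y. It is built from two vertical stiles running the full outside height and two horizontal rails spanning the gap between the stiles.

C is a spool: two coaxial disc flanges of radius 94 mm and thickness 11 mm, joined by a core cylinder of radius 45 mm and height 290 mm. The lower flange rests on z = 0 and the three cylinders share a vertical axis.

The picture frame is on top of the stool. The spool is against the stool's +x side, with their −y faces flush.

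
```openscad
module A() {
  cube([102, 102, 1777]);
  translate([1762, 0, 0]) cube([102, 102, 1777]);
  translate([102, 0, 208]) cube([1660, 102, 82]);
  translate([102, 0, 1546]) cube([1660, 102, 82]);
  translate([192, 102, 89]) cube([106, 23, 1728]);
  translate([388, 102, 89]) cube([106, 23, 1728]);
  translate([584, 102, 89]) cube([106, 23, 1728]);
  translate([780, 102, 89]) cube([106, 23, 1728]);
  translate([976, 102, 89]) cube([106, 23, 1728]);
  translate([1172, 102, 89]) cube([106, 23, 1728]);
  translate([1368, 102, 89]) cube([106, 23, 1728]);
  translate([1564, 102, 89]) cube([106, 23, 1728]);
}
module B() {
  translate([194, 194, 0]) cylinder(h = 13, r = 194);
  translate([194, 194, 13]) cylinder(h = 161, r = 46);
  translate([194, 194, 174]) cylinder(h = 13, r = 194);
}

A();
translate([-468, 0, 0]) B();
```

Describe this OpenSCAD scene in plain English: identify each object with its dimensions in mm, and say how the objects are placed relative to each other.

A is a fence section. Two 102×102 mm posts, 1777 mm tall, stand on the floor with a clear span of 1660 mm between their inner faces. Two horizontal rails of 102×82 mm section span the gap between the posts with their undersides at z = 208 mm and z = 1546 mm, flush with the posts' −y face. 8 pickets, each 106 mm wide, 23 mm thick and 1728 mm tall, are fixed to the +y face of the rails with their bottoms at z = 89 mm, evenly spaced across the span with equal gaps (rounded down to the nearest mm) at the −x end and between each pair — any rounding remainder accumulates at the +x end.

B is a spool: two coaxial disc flanges of radius 194 mm and thickness 13 mm, joined by a core cylinder of radius 46 mm and height 161 mm. The lower flange rests on z = 0 and the three cylinders share a vertical axis.

The spool is on the floor beside the fence section on its −x side.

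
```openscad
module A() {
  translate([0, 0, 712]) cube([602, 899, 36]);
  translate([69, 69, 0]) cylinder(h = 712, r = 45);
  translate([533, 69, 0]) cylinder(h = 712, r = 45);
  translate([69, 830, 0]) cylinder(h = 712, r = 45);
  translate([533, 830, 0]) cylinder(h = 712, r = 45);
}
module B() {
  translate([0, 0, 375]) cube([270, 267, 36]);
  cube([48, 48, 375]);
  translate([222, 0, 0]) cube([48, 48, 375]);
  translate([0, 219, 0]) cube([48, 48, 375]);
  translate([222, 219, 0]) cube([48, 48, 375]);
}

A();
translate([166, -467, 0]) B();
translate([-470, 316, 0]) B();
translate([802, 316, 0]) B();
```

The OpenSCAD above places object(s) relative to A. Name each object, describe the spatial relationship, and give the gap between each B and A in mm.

A is a table. B is a stool. Three stools sit around the table at the −y, −x, +x sides. The gap between each stool and the table is 200 mm.

Each stool's nearest face is 200 mm from the table's bounding box.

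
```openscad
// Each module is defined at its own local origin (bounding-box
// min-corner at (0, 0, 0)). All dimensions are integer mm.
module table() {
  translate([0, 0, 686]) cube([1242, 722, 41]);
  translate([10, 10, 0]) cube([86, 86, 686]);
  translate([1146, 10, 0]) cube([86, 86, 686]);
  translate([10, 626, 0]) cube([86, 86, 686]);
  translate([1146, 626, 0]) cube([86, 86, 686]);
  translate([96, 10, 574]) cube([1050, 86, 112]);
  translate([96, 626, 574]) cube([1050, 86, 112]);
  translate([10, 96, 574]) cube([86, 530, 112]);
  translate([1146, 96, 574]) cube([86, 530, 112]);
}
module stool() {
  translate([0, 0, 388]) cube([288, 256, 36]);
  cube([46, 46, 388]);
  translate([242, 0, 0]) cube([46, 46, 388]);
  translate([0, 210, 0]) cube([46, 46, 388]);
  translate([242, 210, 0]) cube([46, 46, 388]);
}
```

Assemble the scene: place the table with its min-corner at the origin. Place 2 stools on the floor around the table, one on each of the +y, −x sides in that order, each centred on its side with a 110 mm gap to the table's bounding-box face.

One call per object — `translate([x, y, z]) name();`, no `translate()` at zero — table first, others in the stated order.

table();
translate([477, 832, 0]) stool();
translate([-398, 233, 0]) stool();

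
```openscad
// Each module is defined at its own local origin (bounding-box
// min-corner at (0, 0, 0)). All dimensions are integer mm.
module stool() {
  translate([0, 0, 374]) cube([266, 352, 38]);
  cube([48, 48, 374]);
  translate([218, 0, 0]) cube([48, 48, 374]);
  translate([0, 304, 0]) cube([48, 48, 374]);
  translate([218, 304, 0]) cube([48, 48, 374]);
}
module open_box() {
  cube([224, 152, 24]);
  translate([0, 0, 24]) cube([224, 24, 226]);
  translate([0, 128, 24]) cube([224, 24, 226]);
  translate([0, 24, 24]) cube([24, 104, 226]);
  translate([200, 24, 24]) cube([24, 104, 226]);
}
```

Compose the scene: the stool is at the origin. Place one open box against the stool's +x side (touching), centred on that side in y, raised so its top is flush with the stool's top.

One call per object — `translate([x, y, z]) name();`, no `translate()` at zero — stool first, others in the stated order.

stool();
translate([266, 100, 162]) open_box();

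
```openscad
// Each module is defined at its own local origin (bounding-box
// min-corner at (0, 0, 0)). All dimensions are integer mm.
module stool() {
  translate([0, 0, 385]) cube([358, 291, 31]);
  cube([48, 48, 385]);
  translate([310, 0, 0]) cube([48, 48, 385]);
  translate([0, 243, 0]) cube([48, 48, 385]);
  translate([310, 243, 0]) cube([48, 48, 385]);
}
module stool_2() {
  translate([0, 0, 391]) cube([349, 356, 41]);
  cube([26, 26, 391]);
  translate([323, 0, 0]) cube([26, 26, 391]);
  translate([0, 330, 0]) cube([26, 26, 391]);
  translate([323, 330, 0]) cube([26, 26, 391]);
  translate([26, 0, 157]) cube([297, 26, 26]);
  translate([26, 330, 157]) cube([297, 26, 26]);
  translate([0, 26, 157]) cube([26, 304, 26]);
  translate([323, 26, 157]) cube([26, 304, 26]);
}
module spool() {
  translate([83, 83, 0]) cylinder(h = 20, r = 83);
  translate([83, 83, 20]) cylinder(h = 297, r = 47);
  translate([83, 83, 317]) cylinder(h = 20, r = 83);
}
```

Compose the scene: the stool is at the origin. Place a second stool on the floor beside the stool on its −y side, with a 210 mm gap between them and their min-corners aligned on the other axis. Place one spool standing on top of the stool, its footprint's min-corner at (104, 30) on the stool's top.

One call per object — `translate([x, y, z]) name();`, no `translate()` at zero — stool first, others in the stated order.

stool();
translate([0, -566, 0]) stool_2();
translate([104, 30, 416]) spool();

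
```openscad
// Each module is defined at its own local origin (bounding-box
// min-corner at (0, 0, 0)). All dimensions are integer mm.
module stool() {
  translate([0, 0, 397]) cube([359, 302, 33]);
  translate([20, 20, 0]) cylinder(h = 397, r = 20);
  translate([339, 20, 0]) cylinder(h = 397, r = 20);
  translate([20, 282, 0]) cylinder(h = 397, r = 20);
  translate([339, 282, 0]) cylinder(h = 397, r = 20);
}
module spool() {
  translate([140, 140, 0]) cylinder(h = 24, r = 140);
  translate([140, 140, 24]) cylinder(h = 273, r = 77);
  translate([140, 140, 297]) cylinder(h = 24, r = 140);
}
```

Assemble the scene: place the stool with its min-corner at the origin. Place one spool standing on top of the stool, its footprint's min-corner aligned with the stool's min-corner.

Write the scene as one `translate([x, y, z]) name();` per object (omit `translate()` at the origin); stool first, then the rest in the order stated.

stool();
translate([0, 0, 430]) spool();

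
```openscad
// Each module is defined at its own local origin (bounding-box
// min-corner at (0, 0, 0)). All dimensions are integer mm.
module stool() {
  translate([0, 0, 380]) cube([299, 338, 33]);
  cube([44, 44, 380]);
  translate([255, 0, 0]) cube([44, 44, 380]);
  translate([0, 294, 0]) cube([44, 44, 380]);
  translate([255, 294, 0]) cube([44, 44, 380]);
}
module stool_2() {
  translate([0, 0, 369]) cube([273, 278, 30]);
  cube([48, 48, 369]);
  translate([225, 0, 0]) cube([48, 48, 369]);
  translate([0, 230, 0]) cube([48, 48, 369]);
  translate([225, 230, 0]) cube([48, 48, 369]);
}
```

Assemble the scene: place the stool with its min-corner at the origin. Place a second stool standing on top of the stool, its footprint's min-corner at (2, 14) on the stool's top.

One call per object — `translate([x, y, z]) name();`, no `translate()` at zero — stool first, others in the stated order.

stool();
translate([2, 14, 413]) stool_2();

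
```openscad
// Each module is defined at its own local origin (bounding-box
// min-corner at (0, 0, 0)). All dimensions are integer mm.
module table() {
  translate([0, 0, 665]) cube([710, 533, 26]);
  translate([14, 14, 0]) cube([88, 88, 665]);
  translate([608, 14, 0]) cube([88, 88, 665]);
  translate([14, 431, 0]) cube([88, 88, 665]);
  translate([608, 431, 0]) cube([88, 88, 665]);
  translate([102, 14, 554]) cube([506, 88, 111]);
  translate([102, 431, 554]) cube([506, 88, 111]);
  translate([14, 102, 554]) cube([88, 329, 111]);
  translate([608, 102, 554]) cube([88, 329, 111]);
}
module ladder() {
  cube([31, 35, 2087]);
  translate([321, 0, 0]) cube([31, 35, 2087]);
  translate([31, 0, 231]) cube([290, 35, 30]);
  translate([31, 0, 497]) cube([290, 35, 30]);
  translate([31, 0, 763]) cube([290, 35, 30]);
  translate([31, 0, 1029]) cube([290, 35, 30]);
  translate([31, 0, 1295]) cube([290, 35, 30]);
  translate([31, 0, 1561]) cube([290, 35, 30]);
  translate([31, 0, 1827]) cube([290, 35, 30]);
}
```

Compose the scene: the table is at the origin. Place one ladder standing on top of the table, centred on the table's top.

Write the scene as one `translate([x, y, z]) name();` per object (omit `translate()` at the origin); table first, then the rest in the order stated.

table();
translate([179, 249, 691]) ladder();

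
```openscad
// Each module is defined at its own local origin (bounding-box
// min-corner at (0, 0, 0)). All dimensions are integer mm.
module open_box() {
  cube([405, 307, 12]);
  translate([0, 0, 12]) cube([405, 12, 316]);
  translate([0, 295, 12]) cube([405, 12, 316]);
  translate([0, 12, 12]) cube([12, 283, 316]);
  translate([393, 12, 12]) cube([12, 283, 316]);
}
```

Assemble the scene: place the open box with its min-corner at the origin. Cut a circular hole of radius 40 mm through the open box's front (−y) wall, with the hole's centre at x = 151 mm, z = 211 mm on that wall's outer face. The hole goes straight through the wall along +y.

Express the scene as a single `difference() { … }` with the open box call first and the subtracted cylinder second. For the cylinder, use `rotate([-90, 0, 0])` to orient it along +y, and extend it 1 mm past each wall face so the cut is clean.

difference() {
  open_box();
  translate([151, -1, 211]) rotate([-90, 0, 0]) cylinder(h = 14, r = 40);
}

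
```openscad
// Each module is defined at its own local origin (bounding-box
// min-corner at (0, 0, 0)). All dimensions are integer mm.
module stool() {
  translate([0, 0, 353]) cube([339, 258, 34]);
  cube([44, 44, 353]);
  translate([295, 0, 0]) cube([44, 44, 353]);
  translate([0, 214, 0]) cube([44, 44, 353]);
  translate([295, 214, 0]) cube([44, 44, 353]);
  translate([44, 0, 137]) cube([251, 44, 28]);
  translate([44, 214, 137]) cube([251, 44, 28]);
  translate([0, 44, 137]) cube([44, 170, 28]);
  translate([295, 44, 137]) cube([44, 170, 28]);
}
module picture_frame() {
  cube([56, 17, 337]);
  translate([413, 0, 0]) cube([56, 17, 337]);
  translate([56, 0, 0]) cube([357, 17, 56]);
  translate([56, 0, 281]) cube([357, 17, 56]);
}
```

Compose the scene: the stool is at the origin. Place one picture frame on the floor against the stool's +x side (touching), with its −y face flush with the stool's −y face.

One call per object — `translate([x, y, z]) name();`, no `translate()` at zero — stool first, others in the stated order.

stool();
translate([339, 0, 0]) picture_frame();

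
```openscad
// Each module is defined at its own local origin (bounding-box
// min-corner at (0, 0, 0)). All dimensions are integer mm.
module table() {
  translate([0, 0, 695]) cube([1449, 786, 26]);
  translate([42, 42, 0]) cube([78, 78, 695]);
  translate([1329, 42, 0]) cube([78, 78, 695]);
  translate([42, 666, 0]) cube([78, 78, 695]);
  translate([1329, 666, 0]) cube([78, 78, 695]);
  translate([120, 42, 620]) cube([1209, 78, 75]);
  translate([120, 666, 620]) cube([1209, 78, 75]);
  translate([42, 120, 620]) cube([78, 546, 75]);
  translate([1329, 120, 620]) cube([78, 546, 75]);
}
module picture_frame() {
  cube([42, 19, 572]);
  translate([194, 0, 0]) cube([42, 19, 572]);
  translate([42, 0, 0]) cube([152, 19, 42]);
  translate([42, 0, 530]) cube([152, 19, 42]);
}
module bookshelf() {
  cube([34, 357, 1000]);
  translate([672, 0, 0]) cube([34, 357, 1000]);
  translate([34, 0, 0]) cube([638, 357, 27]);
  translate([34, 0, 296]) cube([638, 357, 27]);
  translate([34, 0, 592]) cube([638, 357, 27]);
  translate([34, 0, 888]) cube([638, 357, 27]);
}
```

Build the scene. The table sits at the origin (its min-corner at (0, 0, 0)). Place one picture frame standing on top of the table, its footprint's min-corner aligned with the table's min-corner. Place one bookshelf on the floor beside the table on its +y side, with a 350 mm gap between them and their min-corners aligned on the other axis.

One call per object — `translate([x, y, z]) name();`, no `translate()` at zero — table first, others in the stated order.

table();
translate([0, 0, 721]) picture_frame();
translate([0, 1136, 0]) bookshelf();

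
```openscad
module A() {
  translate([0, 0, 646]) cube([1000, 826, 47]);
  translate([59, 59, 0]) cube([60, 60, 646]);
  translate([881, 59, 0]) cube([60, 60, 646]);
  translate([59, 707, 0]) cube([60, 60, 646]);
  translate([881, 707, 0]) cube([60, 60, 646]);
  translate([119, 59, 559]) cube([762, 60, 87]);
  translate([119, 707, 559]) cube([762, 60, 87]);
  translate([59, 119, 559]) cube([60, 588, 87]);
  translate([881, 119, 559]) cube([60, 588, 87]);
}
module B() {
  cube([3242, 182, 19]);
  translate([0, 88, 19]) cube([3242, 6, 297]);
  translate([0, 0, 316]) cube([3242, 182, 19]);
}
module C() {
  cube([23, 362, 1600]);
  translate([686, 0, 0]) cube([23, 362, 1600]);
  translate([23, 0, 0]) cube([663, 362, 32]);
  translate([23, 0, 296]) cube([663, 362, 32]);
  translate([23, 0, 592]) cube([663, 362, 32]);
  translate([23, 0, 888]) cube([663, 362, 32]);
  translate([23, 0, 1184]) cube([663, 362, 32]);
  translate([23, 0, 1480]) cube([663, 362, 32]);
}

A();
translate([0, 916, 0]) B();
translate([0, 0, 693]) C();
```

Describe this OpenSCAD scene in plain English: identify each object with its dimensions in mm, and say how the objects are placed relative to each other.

A is a table with a 1000×826 mm rectangular top, 47 mm thick, top surface at z = 693 mm, supported by four 60×60 mm square legs, each inset 59 mm from the nearest pair of top edges, running from the floor. Four apron rails, 60 mm thick and 87 mm tall, run between adjacent legs with their top edges flush with the underside of the top and their outer faces flush with the legs' outer faces.

B is an I-beam lying along x, 3242 mm long. Overall section height 335 mm. Two flanges 182 mm wide (y) and 19 mm thick, one on the floor and one at the top; a web 6 mm thick runs between them, centred on the flange width.

C is a bookshelf 709 mm wide overall, 362 mm deep and 1600 mm tall. The two sides are 23 mm thick vertical panels. 6 horizontal shelves of 32 mm thickness span between the inner faces of the sides; the lowest shelf sits on the floor and shelves are stacked with a clear vertical gap of 264 mm between each pair.

The I-beam is on the floor beside the table on its +y side. The bookshelf is on top of the table.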